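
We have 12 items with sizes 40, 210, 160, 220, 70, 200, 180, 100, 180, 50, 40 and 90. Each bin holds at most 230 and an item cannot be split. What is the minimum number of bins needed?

Total = 220 + 210 + 200 + 180 + 180 + 160 + 100 + 90 + 70 + 50 + 40 + 40 = 1540.
Lower bound: ⌈1540/230⌉ = 7 bins.
A packing using 7 bins:
  bin 1: 220 = 220
  bin 2: 210 = 210
  bin 3: 200 = 200
  bin 4: 180 + 50 = 230
  bin 5: 180 + 40 = 220
  bin 6: 160 + 70 = 230
  bin 7: 100 + 90 + 40 = 230
This matches the lower bound, so 7 is optimal.

7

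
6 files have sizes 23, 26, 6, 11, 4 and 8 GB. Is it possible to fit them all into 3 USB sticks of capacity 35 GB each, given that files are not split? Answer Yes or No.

A valid assignment using 3 USB sticks:
  USB stick 1: 26 + 8 = 34
  USB stick 2: 23 + 11 = 34
  USB stick 3: 6 + 4 = 10
Every load is within 35 GB, so 3 USB sticks suffice.

Yes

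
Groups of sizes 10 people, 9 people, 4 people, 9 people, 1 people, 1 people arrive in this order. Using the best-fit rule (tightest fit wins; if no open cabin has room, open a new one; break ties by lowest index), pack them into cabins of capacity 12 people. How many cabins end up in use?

  10 → cabin 1 (new)  [load 10/12]
  9 → cabin 2 (new)  [load 9/12]
  4 → cabin 3 (new)  [load 4/12]
  9 → cabin 4 (new)  [load 9/12]
  1 → cabin 1  [load 11/12]
  1 → cabin 1  [load 12/12]
4 cabins opened.

4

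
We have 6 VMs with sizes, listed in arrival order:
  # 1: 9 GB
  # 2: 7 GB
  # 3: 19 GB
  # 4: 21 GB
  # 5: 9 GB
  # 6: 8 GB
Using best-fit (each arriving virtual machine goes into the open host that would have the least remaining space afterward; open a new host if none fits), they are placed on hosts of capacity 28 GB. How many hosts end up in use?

  9 → host 1 (new)  [load 9/28]
  7 → host 1  [load 16/28]
  19 → host 2 (new)  [load 19/28]
  21 → host 3 (new)  [load 21/28]
  9 → host 2  [load 28/28]
  8 → host 1  [load 24/28]
3 hosts opened.

3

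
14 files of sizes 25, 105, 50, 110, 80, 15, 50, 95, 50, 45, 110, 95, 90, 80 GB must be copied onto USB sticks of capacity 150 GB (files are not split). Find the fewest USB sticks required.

8

Total = 110 + 110 + 105 + 95 + 95 + 90 + 80 + 80 + 50 + 50 + 50 + 45 + 25 + 15 = 1000 GB.
Lower bound: ⌈1000/150⌉ = 7 USB sticks.
Also, 8 files each exceed 75 GB, and no two of those can share a USB stick, so at least 8 USB sticks are needed.
A packing using 8 USB sticks:
  USB stick 1: 110 + 25 + 15 = 150
  USB stick 2: 110 = 110
  USB stick 3: 105 + 45 = 150
  USB stick 4: 95 + 50 = 145
  USB stick 5: 95 + 50 = 145
  USB stick 6: 90 + 50 = 140
  USB stick 7: 80 = 80
  USB stick 8: 80 = 80
This matches the lower bound, so 8 is optimal.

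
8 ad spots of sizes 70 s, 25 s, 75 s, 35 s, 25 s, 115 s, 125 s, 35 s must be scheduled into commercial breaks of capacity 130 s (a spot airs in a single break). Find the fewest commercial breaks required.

5

Total = 125 + 115 + 75 + 70 + 35 + 35 + 25 + 25 = 505 s.
Lower bound: ⌈505/130⌉ = 4 commercial breaks.
A packing using 5 commercial breaks:
  break 1: 125 = 125
  break 2: 115 = 115
  break 3: 75 + 35 = 110
  break 4: 70 + 35 + 25 = 130
  break 5: 25 = 25
No arrangement into 4 commercial breaks stays within capacity, so 5 is optimal.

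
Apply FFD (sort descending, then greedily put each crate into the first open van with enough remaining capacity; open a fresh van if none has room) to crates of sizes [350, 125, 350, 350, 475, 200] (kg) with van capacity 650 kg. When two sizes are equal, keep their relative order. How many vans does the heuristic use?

4

Sorted descending: 475, 350, 350, 350, 200, 125.
  475 → van 1 (new)  [load 475/650]
  350 → van 2 (new)  [load 350/650]
  350 → van 3 (new)  [load 350/650]
  350 → van 4 (new)  [load 350/650]
  200 → van 2  [load 550/650]
  125 → van 1  [load 600/650]
4 vans opened.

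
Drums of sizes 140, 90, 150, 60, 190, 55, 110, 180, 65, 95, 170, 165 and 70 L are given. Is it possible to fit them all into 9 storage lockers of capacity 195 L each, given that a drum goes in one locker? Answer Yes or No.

Yes

A valid assignment using 9 storage lockers:
  locker 1: 190 = 190
  locker 2: 180 = 180
  locker 3: 170 = 170
  locker 4: 165 = 165
  locker 5: 150 = 150
  locker 6: 140 + 55 = 195
  locker 7: 110 + 70 = 180
  locker 8: 95 + 90 = 185
  locker 9: 65 + 60 = 125
Every load is within 195 L, so 9 storage lockers suffice.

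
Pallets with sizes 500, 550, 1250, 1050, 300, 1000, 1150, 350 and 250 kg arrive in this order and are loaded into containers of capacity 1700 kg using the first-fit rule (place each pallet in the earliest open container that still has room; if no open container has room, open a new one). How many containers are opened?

  500 → container 1 (new)  [load 500/1700]
  550 → container 1  [load 1050/1700]
  1250 → container 2 (new)  [load 1250/1700]
  1050 → container 3 (new)  [load 1050/1700]
  300 → container 1  [load 1350/1700]
  1000 → container 4 (new)  [load 1000/1700]
  1150 → container 5 (new)  [load 1150/1700]
  350 → container 1  [load 1700/1700]
  250 → container 2  [load 1500/1700]
5 containers opened.

5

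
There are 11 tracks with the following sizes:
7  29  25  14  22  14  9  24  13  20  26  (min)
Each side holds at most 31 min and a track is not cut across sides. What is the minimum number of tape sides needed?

8

Total = 29 + 26 + 25 + 24 + 22 + 20 + 14 + 14 + 13 + 9 + 7 = 203 min.
Lower bound: ⌈203/31⌉ = 7 tape sides.
A packing using 8 tape sides:
  side 1: 29 = 29
  side 2: 26 = 26
  side 3: 25 = 25
  side 4: 24 + 7 = 31
  side 5: 22 + 9 = 31
  side 6: 20 = 20
  side 7: 14 + 14 = 28
  side 8: 13 = 13
No arrangement into 7 tape sides stays within capacity, so 8 is optimal.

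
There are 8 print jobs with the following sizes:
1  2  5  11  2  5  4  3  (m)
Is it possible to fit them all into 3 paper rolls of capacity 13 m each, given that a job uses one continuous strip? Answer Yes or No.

A valid assignment using 3 paper rolls:
  roll 1: 11 + 2 = 13
  roll 2: 5 + 5 + 3 = 13
  roll 3: 4 + 2 + 1 = 7
Every load is within 13 m, so 3 paper rolls suffice.

Yes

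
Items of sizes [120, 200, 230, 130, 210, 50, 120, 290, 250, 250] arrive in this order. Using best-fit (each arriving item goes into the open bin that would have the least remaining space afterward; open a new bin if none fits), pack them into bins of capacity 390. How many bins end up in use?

  120 → bin 1 (new)  [load 120/390]
  200 → bin 1  [load 320/390]
  230 → bin 2 (new)  [load 230/390]
  130 → bin 2  [load 360/390]
  210 → bin 3 (new)  [load 210/390]
  50 → bin 1  [load 370/390]
  120 → bin 3  [load 330/390]
  290 → bin 4 (new)  [load 290/390]
  250 → bin 5 (new)  [load 250/390]
  250 → bin 6 (new)  [load 250/390]
6 bins opened.

6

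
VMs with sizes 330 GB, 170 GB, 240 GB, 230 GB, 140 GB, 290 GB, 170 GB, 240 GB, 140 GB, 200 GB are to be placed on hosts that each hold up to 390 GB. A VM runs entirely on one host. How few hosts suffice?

Total = 330 + 290 + 240 + 240 + 230 + 200 + 170 + 170 + 140 + 140 = 2150 GB.
Lower bound: ⌈2150/390⌉ = 6 hosts.
A packing using 7 hosts:
  host 1: 330 = 330
  host 2: 290 = 290
  host 3: 240 + 140 = 380
  host 4: 240 + 140 = 380
  host 5: 230 = 230
  host 6: 200 + 170 = 370
  host 7: 170 = 170
No arrangement into 6 hosts stays within capacity, so 7 is optimal.

7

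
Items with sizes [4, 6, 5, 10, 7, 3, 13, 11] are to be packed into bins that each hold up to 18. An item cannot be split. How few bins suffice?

4

Total = 13 + 11 + 10 + 7 + 6 + 5 + 4 + 3 = 59.
Lower bound: ⌈59/18⌉ = 4 bins.
A packing using 4 bins:
  bin 1: 13 + 5 = 18
  bin 2: 11 + 7 = 18
  bin 3: 10 + 6 = 16
  bin 4: 4 + 3 = 7
This matches the lower bound, so 4 is optimal.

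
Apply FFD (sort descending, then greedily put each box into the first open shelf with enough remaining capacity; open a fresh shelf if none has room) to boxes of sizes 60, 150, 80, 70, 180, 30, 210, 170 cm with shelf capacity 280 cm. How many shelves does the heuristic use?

4

Sorted descending: 210, 180, 170, 150, 80, 70, 60, 30.
  210 → shelf 1 (new)  [load 210/280]
  180 → shelf 2 (new)  [load 180/280]
  170 → shelf 3 (new)  [load 170/280]
  150 → shelf 4 (new)  [load 150/280]
  80 → shelf 2  [load 260/280]
  70 → shelf 1  [load 280/280]
  60 → shelf 3  [load 230/280]
  30 → shelf 3  [load 260/280]
4 shelves opened.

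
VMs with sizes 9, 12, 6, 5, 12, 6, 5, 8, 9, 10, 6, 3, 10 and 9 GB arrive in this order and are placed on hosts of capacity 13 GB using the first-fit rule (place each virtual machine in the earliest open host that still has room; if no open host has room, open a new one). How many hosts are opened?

  9 → host 1 (new)  [load 9/13]
  12 → host 2 (new)  [load 12/13]
  6 → host 3 (new)  [load 6/13]
  5 → host 3  [load 11/13]
  12 → host 4 (new)  [load 12/13]
  6 → host 5 (new)  [load 6/13]
  5 → host 5  [load 11/13]
  8 → host 6 (new)  [load 8/13]
  9 → host 7 (new)  [load 9/13]
  10 → host 8 (new)  [load 10/13]
  6 → host 9 (new)  [load 6/13]
  3 → host 1  [load 12/13]
  10 → host 10 (new)  [load 10/13]
  9 → host 11 (new)  [load 9/13]
11 hosts opened.

11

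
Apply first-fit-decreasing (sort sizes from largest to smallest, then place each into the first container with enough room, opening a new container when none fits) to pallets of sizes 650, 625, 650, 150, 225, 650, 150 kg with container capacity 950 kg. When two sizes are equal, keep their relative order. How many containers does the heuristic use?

Sorted descending: 650, 650, 650, 625, 225, 150, 150.
  650 → container 1 (new)  [load 650/950]
  650 → container 2 (new)  [load 650/950]
  650 → container 3 (new)  [load 650/950]
  625 → container 4 (new)  [load 625/950]
  225 → container 1  [load 875/950]
  150 → container 2  [load 800/950]
  150 → container 2  [load 950/950]
4 containers opened.

4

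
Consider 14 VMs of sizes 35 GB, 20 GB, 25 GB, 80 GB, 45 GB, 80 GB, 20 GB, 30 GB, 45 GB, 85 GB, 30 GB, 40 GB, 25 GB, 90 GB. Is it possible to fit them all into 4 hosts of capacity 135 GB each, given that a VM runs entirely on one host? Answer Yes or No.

Total = 650 GB; ⌈650/135⌉ = 5.
At least 5 hosts are required, but only 4 are allowed.

No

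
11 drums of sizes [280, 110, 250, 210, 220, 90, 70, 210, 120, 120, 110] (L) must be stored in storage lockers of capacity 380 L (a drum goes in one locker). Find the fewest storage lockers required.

6

Total = 280 + 250 + 220 + 210 + 210 + 120 + 120 + 110 + 110 + 90 + 70 = 1790 L.
Lower bound: ⌈1790/380⌉ = 5 storage lockers.
A packing using 6 storage lockers:
  locker 1: 280 + 90 = 370
  locker 2: 250 + 120 = 370
  locker 3: 220 + 120 = 340
  locker 4: 210 + 110 = 320
  locker 5: 210 + 110 = 320
  locker 6: 70 = 70
No arrangement into 5 storage lockers stays within capacity, so 6 is optimal.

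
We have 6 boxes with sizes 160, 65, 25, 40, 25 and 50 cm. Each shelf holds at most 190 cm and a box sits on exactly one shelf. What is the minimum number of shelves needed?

Total = 160 + 65 + 50 + 40 + 25 + 25 = 365 cm.
Lower bound: ⌈365/190⌉ = 2 shelves.
A packing using 2 shelves:
  shelf 1: 160 + 25 = 185
  shelf 2: 65 + 50 + 40 + 25 = 180
This matches the lower bound, so 2 is optimal.

2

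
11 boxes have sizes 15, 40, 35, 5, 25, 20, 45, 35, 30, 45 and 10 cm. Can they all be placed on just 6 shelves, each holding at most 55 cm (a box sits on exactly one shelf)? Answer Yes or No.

A valid assignment using 6 shelves:
  shelf 1: 45 + 10 = 55
  shelf 2: 45 + 5 = 50
  shelf 3: 40 + 15 = 55
  shelf 4: 35 + 20 = 55
  shelf 5: 35 = 35
  shelf 6: 30 + 25 = 55
Every load is within 55 cm, so 6 shelves suffice.

Yes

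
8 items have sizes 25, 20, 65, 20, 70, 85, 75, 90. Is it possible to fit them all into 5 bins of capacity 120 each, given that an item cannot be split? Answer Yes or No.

Yes

A valid assignment using 5 bins:
  bin 1: 90 + 25 = 115
  bin 2: 85 + 20 = 105
  bin 3: 75 + 20 = 95
  bin 4: 70 = 70
  bin 5: 65 = 65
Every load is within 120, so 5 bins suffice.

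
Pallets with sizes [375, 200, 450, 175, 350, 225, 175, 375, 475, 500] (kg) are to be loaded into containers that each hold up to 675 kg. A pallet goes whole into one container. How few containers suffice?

6

Total = 500 + 475 + 450 + 375 + 375 + 350 + 225 + 200 + 175 + 175 = 3300 kg.
Lower bound: ⌈3300/675⌉ = 5 containers.
Also, 6 pallets each exceed 675/2 kg, and no two of those can share a container, so at least 6 containers are needed.
A packing using 6 containers:
  container 1: 500 + 175 = 675
  container 2: 475 + 200 = 675
  container 3: 450 + 225 = 675
  container 4: 375 + 175 = 550
  container 5: 375 = 375
  container 6: 350 = 350
This matches the lower bound, so 6 is optimal.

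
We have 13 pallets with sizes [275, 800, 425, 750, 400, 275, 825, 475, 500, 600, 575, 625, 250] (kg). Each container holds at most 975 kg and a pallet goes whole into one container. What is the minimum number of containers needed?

8

Total = 825 + 800 + 750 + 625 + 600 + 575 + 500 + 475 + 425 + 400 + 275 + 275 + 250 = 6775 kg.
Lower bound: ⌈6775/975⌉ = 7 containers.
A packing using 8 containers:
  container 1: 825 = 825
  container 2: 800 = 800
  container 3: 750 = 750
  container 4: 625 + 275 = 900
  container 5: 600 + 275 = 875
  container 6: 575 + 400 = 975
  container 7: 500 + 475 = 975
  container 8: 425 + 250 = 675
No arrangement into 7 containers stays within capacity, so 8 is optimal.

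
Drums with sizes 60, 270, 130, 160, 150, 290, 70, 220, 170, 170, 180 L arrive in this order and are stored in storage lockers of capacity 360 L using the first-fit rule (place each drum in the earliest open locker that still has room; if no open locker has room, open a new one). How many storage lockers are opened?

6

  60 → locker 1 (new)  [load 60/360]
  270 → locker 1  [load 330/360]
  130 → locker 2 (new)  [load 130/360]
  160 → locker 2  [load 290/360]
  150 → locker 3 (new)  [load 150/360]
  290 → locker 4 (new)  [load 290/360]
  70 → locker 2  [load 360/360]
  220 → locker 5 (new)  [load 220/360]
  170 → locker 3  [load 320/360]
  170 → locker 6 (new)  [load 170/360]
  180 → locker 6  [load 350/360]
6 storage lockers opened.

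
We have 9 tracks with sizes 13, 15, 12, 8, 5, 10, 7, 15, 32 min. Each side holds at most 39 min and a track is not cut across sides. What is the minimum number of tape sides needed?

Total = 32 + 15 + 15 + 13 + 12 + 10 + 8 + 7 + 5 = 117 min.
Lower bound: ⌈117/39⌉ = 3 tape sides.
A packing using 4 tape sides:
  side 1: 32 + 7 = 39
  side 2: 15 + 15 + 8 = 38
  side 3: 13 + 12 + 10 = 35
  side 4: 5 = 5
No arrangement into 3 tape sides stays within capacity, so 4 is optimal.

4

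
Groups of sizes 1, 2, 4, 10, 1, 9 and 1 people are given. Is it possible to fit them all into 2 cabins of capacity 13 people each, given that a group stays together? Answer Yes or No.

No

Total = 28 people; ⌈28/13⌉ = 3.
At least 3 cabins are required, but only 2 are allowed.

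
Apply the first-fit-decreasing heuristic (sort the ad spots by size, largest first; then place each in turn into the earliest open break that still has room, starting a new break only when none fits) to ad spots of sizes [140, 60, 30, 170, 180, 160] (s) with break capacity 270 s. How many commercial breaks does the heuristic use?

4

Sorted descending: 180, 170, 160, 140, 60, 30.
  180 → break 1 (new)  [load 180/270]
  170 → break 2 (new)  [load 170/270]
  160 → break 3 (new)  [load 160/270]
  140 → break 4 (new)  [load 140/270]
  60 → break 1  [load 240/270]
  30 → break 1  [load 270/270]
4 commercial breaks opened.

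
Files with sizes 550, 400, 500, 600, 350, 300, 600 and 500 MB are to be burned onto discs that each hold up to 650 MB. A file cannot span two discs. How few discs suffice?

Total = 600 + 600 + 550 + 500 + 500 + 400 + 350 + 300 = 3800 MB.
Lower bound: ⌈3800/650⌉ = 6 discs.
Also, 7 files each exceed 325 MB, and no two of those can share a disc, so at least 7 discs are needed.
A packing using 7 discs:
  disc 1: 600 = 600
  disc 2: 600 = 600
  disc 3: 550 = 550
  disc 4: 500 = 500
  disc 5: 500 = 500
  disc 6: 400 = 400
  disc 7: 350 + 300 = 650
This matches the lower bound, so 7 is optimal.

7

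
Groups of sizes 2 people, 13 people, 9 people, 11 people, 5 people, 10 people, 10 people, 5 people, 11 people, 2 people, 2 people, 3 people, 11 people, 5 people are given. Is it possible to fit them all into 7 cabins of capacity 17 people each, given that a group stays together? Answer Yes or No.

Yes

A valid assignment using 7 cabins:
  cabin 1: 13 + 3 = 16
  cabin 2: 11 + 5 = 16
  cabin 3: 11 + 5 = 16
  cabin 4: 11 + 5 = 16
  cabin 5: 10 + 2 + 2 + 2 = 16
  cabin 6: 10 = 10
  cabin 7: 9 = 9
Every load is within 17 people, so 7 cabins suffice.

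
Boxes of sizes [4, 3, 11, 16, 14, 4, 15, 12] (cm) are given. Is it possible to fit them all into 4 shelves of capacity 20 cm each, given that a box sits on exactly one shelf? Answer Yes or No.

No

Total = 79 cm; ⌈79/20⌉ = 4.
5 boxes each exceed half the capacity and cannot share a shelf, forcing at least 5 shelves.
At least 5 shelves are required, but only 4 are allowed.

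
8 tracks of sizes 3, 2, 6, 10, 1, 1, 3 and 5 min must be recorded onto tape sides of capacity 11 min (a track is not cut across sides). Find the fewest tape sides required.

3

Total = 10 + 6 + 5 + 3 + 3 + 2 + 1 + 1 = 31 min.
Lower bound: ⌈31/11⌉ = 3 tape sides.
A packing using 3 tape sides:
  side 1: 10 + 1 = 11
  side 2: 6 + 5 = 11
  side 3: 3 + 3 + 2 + 1 = 9
This matches the lower bound, so 3 is optimal.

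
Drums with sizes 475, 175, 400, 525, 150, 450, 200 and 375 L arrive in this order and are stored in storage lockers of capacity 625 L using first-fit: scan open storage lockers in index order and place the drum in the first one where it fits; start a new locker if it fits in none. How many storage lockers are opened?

  475 → locker 1 (new)  [load 475/625]
  175 → locker 2 (new)  [load 175/625]
  400 → locker 2  [load 575/625]
  525 → locker 3 (new)  [load 525/625]
  150 → locker 1  [load 625/625]
  450 → locker 4 (new)  [load 450/625]
  200 → locker 5 (new)  [load 200/625]
  375 → locker 5  [load 575/625]
5 storage lockers opened.

5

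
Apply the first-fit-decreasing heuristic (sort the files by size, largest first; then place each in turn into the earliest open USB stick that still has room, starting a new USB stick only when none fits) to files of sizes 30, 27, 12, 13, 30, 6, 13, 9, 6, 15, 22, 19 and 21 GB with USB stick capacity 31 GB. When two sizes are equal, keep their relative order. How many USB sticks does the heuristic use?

Sorted descending: 30, 30, 27, 22, 21, 19, 15, 13, 13, 12, 9, 6, 6.
  30 → USB stick 1 (new)  [load 30/31]
  30 → USB stick 2 (new)  [load 30/31]
  27 → USB stick 3 (new)  [load 27/31]
  22 → USB stick 4 (new)  [load 22/31]
  21 → USB stick 5 (new)  [load 21/31]
  19 → USB stick 6 (new)  [load 19/31]
  15 → USB stick 7 (new)  [load 15/31]
  13 → USB stick 7  [load 28/31]
  13 → USB stick 8 (new)  [load 13/31]
  12 → USB stick 6  [load 31/31]
  9 → USB stick 4  [load 31/31]
  6 → USB stick 5  [load 27/31]
  6 → USB stick 8  [load 19/31]
8 USB sticks opened.

8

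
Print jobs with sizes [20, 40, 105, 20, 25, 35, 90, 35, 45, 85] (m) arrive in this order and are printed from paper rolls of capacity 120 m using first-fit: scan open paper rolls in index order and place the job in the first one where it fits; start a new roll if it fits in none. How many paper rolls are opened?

  20 → roll 1 (new)  [load 20/120]
  40 → roll 1  [load 60/120]
  105 → roll 2 (new)  [load 105/120]
  20 → roll 1  [load 80/120]
  25 → roll 1  [load 105/120]
  35 → roll 3 (new)  [load 35/120]
  90 → roll 4 (new)  [load 90/120]
  35 → roll 3  [load 70/120]
  45 → roll 3  [load 115/120]
  85 → roll 5 (new)  [load 85/120]
5 paper rolls opened.

5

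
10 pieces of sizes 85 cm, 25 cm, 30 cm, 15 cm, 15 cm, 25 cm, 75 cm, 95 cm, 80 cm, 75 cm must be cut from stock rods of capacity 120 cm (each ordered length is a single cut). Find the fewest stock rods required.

5

Total = 95 + 85 + 80 + 75 + 75 + 30 + 25 + 25 + 15 + 15 = 520 cm.
Lower bound: ⌈520/120⌉ = 5 stock rods.
A packing using 5 stock rods:
  stock rod 1: 95 + 25 = 120
  stock rod 2: 85 + 30 = 115
  stock rod 3: 80 + 25 + 15 = 120
  stock rod 4: 75 + 15 = 90
  stock rod 5: 75 = 75
This matches the lower bound, so 5 is optimal.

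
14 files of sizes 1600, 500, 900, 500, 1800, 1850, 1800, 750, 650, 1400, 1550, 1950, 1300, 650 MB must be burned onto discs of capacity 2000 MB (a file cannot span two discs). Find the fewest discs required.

Total = 1950 + 1850 + 1800 + 1800 + 1600 + 1550 + 1400 + 1300 + 900 + 750 + 650 + 650 + 500 + 500 = 17200 MB.
Lower bound: ⌈17200/2000⌉ = 9 discs.
A packing using 10 discs:
  disc 1: 1950 = 1950
  disc 2: 1850 = 1850
  disc 3: 1800 = 1800
  disc 4: 1800 = 1800
  disc 5: 1600 = 1600
  disc 6: 1550 = 1550
  disc 7: 1400 + 500 = 1900
  disc 8: 1300 + 650 = 1950
  disc 9: 900 + 750 = 1650
  disc 10: 650 + 500 = 1150
No arrangement into 9 discs stays within capacity, so 10 is optimal.

10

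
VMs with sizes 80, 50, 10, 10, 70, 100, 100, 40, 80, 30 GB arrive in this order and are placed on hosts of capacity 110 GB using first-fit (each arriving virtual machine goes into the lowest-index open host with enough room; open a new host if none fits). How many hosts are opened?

6

  80 → host 1 (new)  [load 80/110]
  50 → host 2 (new)  [load 50/110]
  10 → host 1  [load 90/110]
  10 → host 1  [load 100/110]
  70 → host 3 (new)  [load 70/110]
  100 → host 4 (new)  [load 100/110]
  100 → host 5 (new)  [load 100/110]
  40 → host 2  [load 90/110]
  80 → host 6 (new)  [load 80/110]
  30 → host 3  [load 100/110]
6 hosts opened.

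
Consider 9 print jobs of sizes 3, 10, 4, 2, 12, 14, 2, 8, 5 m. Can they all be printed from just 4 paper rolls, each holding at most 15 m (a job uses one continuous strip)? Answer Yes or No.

Total = 60 m; ⌈60/15⌉ = 4.
The bound of 4 does not rule out 4, but exhaustive search shows no assignment into 4 paper rolls of capacity 15 m exists — the minimum is 5.

No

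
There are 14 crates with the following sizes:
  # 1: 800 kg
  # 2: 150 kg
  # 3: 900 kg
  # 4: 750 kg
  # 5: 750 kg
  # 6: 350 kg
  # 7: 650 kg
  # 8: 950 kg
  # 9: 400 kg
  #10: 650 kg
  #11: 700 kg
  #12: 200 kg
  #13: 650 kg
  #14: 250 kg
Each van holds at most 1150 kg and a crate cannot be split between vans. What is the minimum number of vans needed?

Total = 950 + 900 + 800 + 750 + 750 + 700 + 650 + 650 + 650 + 400 + 350 + 250 + 200 + 150 = 8150 kg.
Lower bound: ⌈8150/1150⌉ = 8 vans.
Also, 9 crates each exceed 575 kg, and no two of those can share a van, so at least 9 vans are needed.
A packing using 9 vans:
  van 1: 950 + 200 = 1150
  van 2: 900 + 250 = 1150
  van 3: 800 + 350 = 1150
  van 4: 750 + 400 = 1150
  van 5: 750 + 150 = 900
  van 6: 700 = 700
  van 7: 650 = 650
  van 8: 650 = 650
  van 9: 650 = 650
This matches the lower bound, so 9 is optimal.

9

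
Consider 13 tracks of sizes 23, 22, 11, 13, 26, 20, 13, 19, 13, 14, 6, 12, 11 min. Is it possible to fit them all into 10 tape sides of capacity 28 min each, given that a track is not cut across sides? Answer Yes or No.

A valid assignment using 9 tape sides:
  side 1: 26 = 26
  side 2: 23 = 23
  side 3: 22 + 6 = 28
  side 4: 20 = 20
  side 5: 19 = 19
  side 6: 14 + 13 = 27
  side 7: 13 + 13 = 26
  side 8: 12 + 11 = 23
  side 9: 11 = 11
That uses only 9 ≤ 10, so 10 tape sides are enough.

Yes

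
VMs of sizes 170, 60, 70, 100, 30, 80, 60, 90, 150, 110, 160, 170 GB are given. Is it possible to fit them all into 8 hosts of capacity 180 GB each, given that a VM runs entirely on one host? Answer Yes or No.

A valid assignment using 8 hosts:
  host 1: 170 = 170
  host 2: 170 = 170
  host 3: 160 = 160
  host 4: 150 + 30 = 180
  host 5: 110 + 70 = 180
  host 6: 100 + 80 = 180
  host 7: 90 + 60 = 150
  host 8: 60 = 60
Every load is within 180 GB, so 8 hosts suffice.

Yes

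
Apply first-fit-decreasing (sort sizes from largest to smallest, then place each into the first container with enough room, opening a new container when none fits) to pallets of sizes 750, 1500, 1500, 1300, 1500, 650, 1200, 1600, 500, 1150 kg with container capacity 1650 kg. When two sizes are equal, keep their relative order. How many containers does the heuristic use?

8

Sorted descending: 1600, 1500, 1500, 1500, 1300, 1200, 1150, 750, 650, 500.
  1600 → container 1 (new)  [load 1600/1650]
  1500 → container 2 (new)  [load 1500/1650]
  1500 → container 3 (new)  [load 1500/1650]
  1500 → container 4 (new)  [load 1500/1650]
  1300 → container 5 (new)  [load 1300/1650]
  1200 → container 6 (new)  [load 1200/1650]
  1150 → container 7 (new)  [load 1150/1650]
  750 → container 8 (new)  [load 750/1650]
  650 → container 8  [load 1400/1650]
  500 → container 7  [load 1650/1650]
8 containers opened.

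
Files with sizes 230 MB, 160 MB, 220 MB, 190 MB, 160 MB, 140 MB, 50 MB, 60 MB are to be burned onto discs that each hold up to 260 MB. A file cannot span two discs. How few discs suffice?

6

Total = 230 + 220 + 190 + 160 + 160 + 140 + 60 + 50 = 1210 MB.
Lower bound: ⌈1210/260⌉ = 5 discs.
Also, 6 files each exceed 130 MB, and no two of those can share a disc, so at least 6 discs are needed.
A packing using 6 discs:
  disc 1: 230 = 230
  disc 2: 220 = 220
  disc 3: 190 + 60 = 250
  disc 4: 160 + 50 = 210
  disc 5: 160 = 160
  disc 6: 140 = 140
This matches the lower bound, so 6 is optimal.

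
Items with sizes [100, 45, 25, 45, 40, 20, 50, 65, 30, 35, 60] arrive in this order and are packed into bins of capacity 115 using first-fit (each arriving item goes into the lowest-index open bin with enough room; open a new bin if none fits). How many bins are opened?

5

  100 → bin 1 (new)  [load 100/115]
  45 → bin 2 (new)  [load 45/115]
  25 → bin 2  [load 70/115]
  45 → bin 2  [load 115/115]
  40 → bin 3 (new)  [load 40/115]
  20 → bin 3  [load 60/115]
  50 → bin 3  [load 110/115]
  65 → bin 4 (new)  [load 65/115]
  30 → bin 4  [load 95/115]
  35 → bin 5 (new)  [load 35/115]
  60 → bin 5  [load 95/115]
5 bins opened.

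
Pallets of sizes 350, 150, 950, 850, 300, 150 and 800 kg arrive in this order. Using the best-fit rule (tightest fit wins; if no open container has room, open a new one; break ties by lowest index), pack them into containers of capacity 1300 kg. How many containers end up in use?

  350 → container 1 (new)  [load 350/1300]
  150 → container 1  [load 500/1300]
  950 → container 2 (new)  [load 950/1300]
  850 → container 3 (new)  [load 850/1300]
  300 → container 2  [load 1250/1300]
  150 → container 3  [load 1000/1300]
  800 → container 1  [load 1300/1300]
3 containers opened.

3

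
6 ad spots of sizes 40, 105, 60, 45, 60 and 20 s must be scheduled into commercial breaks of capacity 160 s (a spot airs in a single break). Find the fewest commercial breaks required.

Total = 105 + 60 + 60 + 45 + 40 + 20 = 330 s.
Lower bound: ⌈330/160⌉ = 3 commercial breaks.
A packing using 3 commercial breaks:
  break 1: 105 + 45 = 150
  break 2: 60 + 60 + 40 = 160
  break 3: 20 = 20
This matches the lower bound, so 3 is optimal.

3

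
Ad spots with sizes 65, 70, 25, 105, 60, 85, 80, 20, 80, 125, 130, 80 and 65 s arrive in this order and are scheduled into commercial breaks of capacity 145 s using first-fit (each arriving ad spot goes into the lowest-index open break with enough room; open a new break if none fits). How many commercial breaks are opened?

  65 → break 1 (new)  [load 65/145]
  70 → break 1  [load 135/145]
  25 → break 2 (new)  [load 25/145]
  105 → break 2  [load 130/145]
  60 → break 3 (new)  [load 60/145]
  85 → break 3  [load 145/145]
  80 → break 4 (new)  [load 80/145]
  20 → break 4  [load 100/145]
  80 → break 5 (new)  [load 80/145]
  125 → break 6 (new)  [load 125/145]
  130 → break 7 (new)  [load 130/145]
  80 → break 8 (new)  [load 80/145]
  65 → break 5  [load 145/145]
8 commercial breaks opened.

8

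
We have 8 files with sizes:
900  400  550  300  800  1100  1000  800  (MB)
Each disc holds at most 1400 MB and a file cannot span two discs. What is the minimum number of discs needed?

5

Total = 1100 + 1000 + 900 + 800 + 800 + 550 + 400 + 300 = 5850 MB.
Lower bound: ⌈5850/1400⌉ = 5 discs.
A packing using 5 discs:
  disc 1: 1100 + 300 = 1400
  disc 2: 1000 + 400 = 1400
  disc 3: 900 = 900
  disc 4: 800 + 550 = 1350
  disc 5: 800 = 800
This matches the lower bound, so 5 is optimal.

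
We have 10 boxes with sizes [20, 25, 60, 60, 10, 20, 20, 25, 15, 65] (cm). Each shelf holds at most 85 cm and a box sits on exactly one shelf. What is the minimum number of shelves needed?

4

Total = 65 + 60 + 60 + 25 + 25 + 20 + 20 + 20 + 15 + 10 = 320 cm.
Lower bound: ⌈320/85⌉ = 4 shelves.
A packing using 4 shelves:
  shelf 1: 65 + 20 = 85
  shelf 2: 60 + 25 = 85
  shelf 3: 60 + 25 = 85
  shelf 4: 20 + 20 + 15 + 10 = 65
This matches the lower bound, so 4 is optimal.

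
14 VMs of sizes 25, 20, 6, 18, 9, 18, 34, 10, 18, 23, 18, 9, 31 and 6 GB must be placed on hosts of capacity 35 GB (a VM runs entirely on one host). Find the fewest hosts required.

Total = 34 + 31 + 25 + 23 + 20 + 18 + 18 + 18 + 18 + 10 + 9 + 9 + 6 + 6 = 245 GB.
Lower bound: ⌈245/35⌉ = 7 hosts.
Also, 9 VMs each exceed 35/2 GB, and no two of those can share a host, so at least 9 hosts are needed.
A packing using 9 hosts:
  host 1: 34 = 34
  host 2: 31 = 31
  host 3: 25 + 10 = 35
  host 4: 23 + 9 = 32
  host 5: 20 + 9 + 6 = 35
  host 6: 18 + 6 = 24
  host 7: 18 = 18
  host 8: 18 = 18
  host 9: 18 = 18
This matches the lower bound, so 9 is optimal.

9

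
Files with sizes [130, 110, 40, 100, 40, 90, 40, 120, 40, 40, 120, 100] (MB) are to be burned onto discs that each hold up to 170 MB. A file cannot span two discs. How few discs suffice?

7

Total = 130 + 120 + 120 + 110 + 100 + 100 + 90 + 40 + 40 + 40 + 40 + 40 = 970 MB.
Lower bound: ⌈970/170⌉ = 6 discs.
Also, 7 files each exceed 85 MB, and no two of those can share a disc, so at least 7 discs are needed.
A packing using 7 discs:
  disc 1: 130 + 40 = 170
  disc 2: 120 + 40 = 160
  disc 3: 120 + 40 = 160
  disc 4: 110 + 40 = 150
  disc 5: 100 + 40 = 140
  disc 6: 100 = 100
  disc 7: 90 = 90
This matches the lower bound, so 7 is optimal.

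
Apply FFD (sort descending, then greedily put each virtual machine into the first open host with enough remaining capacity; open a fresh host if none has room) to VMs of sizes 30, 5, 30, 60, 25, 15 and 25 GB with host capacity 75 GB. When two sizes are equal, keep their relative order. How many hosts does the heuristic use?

3

Sorted descending: 60, 30, 30, 25, 25, 15, 5.
  60 → host 1 (new)  [load 60/75]
  30 → host 2 (new)  [load 30/75]
  30 → host 2  [load 60/75]
  25 → host 3 (new)  [load 25/75]
  25 → host 3  [load 50/75]
  15 → host 1  [load 75/75]
  5 → host 2  [load 65/75]
3 hosts opened.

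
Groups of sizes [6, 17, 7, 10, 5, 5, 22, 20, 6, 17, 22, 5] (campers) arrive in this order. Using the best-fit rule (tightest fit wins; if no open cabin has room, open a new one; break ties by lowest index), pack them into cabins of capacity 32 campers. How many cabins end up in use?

6

  6 → cabin 1 (new)  [load 6/32]
  17 → cabin 1  [load 23/32]
  7 → cabin 1  [load 30/32]
  10 → cabin 2 (new)  [load 10/32]
  5 → cabin 2  [load 15/32]
  5 → cabin 2  [load 20/32]
  22 → cabin 3 (new)  [load 22/32]
  20 → cabin 4 (new)  [load 20/32]
  6 → cabin 3  [load 28/32]
  17 → cabin 5 (new)  [load 17/32]
  22 → cabin 6 (new)  [load 22/32]
  5 → cabin 6  [load 27/32]
6 cabins opened.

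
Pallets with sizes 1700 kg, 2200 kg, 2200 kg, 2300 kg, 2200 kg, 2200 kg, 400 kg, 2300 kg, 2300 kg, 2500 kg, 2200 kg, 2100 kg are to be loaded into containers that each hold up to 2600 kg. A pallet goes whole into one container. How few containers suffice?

Total = 2500 + 2300 + 2300 + 2300 + 2200 + 2200 + 2200 + 2200 + 2200 + 2100 + 1700 + 400 = 24600 kg.
Lower bound: ⌈24600/2600⌉ = 10 containers.
Also, 11 pallets each exceed 1300 kg, and no two of those can share a container, so at least 11 containers are needed.
A packing using 11 containers:
  container 1: 2500 = 2500
  container 2: 2300 = 2300
  container 3: 2300 = 2300
  container 4: 2300 = 2300
  container 5: 2200 + 400 = 2600
  container 6: 2200 = 2200
  container 7: 2200 = 2200
  container 8: 2200 = 2200
  container 9: 2200 = 2200
  container 10: 2100 = 2100
  container 11: 1700 = 1700
This matches the lower bound, so 11 is optimal.

11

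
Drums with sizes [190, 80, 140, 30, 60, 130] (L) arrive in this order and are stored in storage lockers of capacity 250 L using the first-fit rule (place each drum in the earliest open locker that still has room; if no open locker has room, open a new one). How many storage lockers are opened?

3

  190 → locker 1 (new)  [load 190/250]
  80 → locker 2 (new)  [load 80/250]
  140 → locker 2  [load 220/250]
  30 → locker 1  [load 220/250]
  60 → locker 3 (new)  [load 60/250]
  130 → locker 3  [load 190/250]
3 storage lockers opened.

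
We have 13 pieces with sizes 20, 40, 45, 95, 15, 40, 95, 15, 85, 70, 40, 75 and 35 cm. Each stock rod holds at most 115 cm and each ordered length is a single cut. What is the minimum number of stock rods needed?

Total = 95 + 95 + 85 + 75 + 70 + 45 + 40 + 40 + 40 + 35 + 20 + 15 + 15 = 670 cm.
Lower bound: ⌈670/115⌉ = 6 stock rods.
A packing using 6 stock rods:
  stock rod 1: 95 + 20 = 115
  stock rod 2: 95 + 15 = 110
  stock rod 3: 85 + 15 = 100
  stock rod 4: 75 + 40 = 115
  stock rod 5: 70 + 45 = 115
  stock rod 6: 40 + 40 + 35 = 115
This matches the lower bound, so 6 is optimal.

6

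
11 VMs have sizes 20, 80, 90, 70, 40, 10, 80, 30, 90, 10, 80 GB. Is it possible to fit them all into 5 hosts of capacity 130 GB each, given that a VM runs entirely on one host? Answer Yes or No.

Total = 600 GB; ⌈600/130⌉ = 5.
6 VMs each exceed half the capacity and cannot share a host, forcing at least 6 hosts.
At least 6 hosts are required, but only 5 are allowed.

No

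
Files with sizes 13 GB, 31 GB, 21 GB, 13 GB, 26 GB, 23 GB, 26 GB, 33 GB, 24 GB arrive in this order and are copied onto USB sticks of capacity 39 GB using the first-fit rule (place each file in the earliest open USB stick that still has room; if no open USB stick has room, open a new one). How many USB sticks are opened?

7

  13 → USB stick 1 (new)  [load 13/39]
  31 → USB stick 2 (new)  [load 31/39]
  21 → USB stick 1  [load 34/39]
  13 → USB stick 3 (new)  [load 13/39]
  26 → USB stick 3  [load 39/39]
  23 → USB stick 4 (new)  [load 23/39]
  26 → USB stick 5 (new)  [load 26/39]
  33 → USB stick 6 (new)  [load 33/39]
  24 → USB stick 7 (new)  [load 24/39]
7 USB sticks opened.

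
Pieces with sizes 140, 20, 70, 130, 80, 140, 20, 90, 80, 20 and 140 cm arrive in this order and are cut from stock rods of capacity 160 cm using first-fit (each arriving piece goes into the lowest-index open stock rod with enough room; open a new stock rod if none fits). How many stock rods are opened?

7

  140 → stock rod 1 (new)  [load 140/160]
  20 → stock rod 1  [load 160/160]
  70 → stock rod 2 (new)  [load 70/160]
  130 → stock rod 3 (new)  [load 130/160]
  80 → stock rod 2  [load 150/160]
  140 → stock rod 4 (new)  [load 140/160]
  20 → stock rod 3  [load 150/160]
  90 → stock rod 5 (new)  [load 90/160]
  80 → stock rod 6 (new)  [load 80/160]
  20 → stock rod 4  [load 160/160]
  140 → stock rod 7 (new)  [load 140/160]
7 stock rods opened.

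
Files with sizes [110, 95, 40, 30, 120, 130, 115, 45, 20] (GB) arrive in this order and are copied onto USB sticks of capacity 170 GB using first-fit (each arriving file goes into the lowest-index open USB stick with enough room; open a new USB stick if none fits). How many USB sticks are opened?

5

  110 → USB stick 1 (new)  [load 110/170]
  95 → USB stick 2 (new)  [load 95/170]
  40 → USB stick 1  [load 150/170]
  30 → USB stick 2  [load 125/170]
  120 → USB stick 3 (new)  [load 120/170]
  130 → USB stick 4 (new)  [load 130/170]
  115 → USB stick 5 (new)  [load 115/170]
  45 → USB stick 2  [load 170/170]
  20 → USB stick 1  [load 170/170]
5 USB sticks opened.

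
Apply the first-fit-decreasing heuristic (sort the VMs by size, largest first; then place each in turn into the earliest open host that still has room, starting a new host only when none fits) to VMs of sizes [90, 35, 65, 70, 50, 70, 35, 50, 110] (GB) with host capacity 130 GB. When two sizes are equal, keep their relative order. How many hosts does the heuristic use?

5

Sorted descending: 110, 90, 70, 70, 65, 50, 50, 35, 35.
  110 → host 1 (new)  [load 110/130]
  90 → host 2 (new)  [load 90/130]
  70 → host 3 (new)  [load 70/130]
  70 → host 4 (new)  [load 70/130]
  65 → host 5 (new)  [load 65/130]
  50 → host 3  [load 120/130]
  50 → host 4  [load 120/130]
  35 → host 2  [load 125/130]
  35 → host 5  [load 100/130]
5 hosts opened.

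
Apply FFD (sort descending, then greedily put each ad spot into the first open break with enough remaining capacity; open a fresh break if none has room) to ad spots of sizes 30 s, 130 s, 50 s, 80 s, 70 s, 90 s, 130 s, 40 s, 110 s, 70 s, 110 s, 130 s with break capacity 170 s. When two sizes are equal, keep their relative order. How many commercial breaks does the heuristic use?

Sorted descending: 130, 130, 130, 110, 110, 90, 80, 70, 70, 50, 40, 30.
  130 → break 1 (new)  [load 130/170]
  130 → break 2 (new)  [load 130/170]
  130 → break 3 (new)  [load 130/170]
  110 → break 4 (new)  [load 110/170]
  110 → break 5 (new)  [load 110/170]
  90 → break 6 (new)  [load 90/170]
  80 → break 6  [load 170/170]
  70 → break 7 (new)  [load 70/170]
  70 → break 7  [load 140/170]
  50 → break 4  [load 160/170]
  40 → break 1  [load 170/170]
  30 → break 2  [load 160/170]
7 commercial breaks opened.

7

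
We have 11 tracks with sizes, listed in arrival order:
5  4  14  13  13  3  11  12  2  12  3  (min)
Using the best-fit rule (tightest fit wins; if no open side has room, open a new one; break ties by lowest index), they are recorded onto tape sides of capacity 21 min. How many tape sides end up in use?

6

  5 → side 1 (new)  [load 5/21]
  4 → side 1  [load 9/21]
  14 → side 2 (new)  [load 14/21]
  13 → side 3 (new)  [load 13/21]
  13 → side 4 (new)  [load 13/21]
  3 → side 2  [load 17/21]
  11 → side 1  [load 20/21]
  12 → side 5 (new)  [load 12/21]
  2 → side 2  [load 19/21]
  12 → side 6 (new)  [load 12/21]
  3 → side 3  [load 16/21]
6 tape sides opened.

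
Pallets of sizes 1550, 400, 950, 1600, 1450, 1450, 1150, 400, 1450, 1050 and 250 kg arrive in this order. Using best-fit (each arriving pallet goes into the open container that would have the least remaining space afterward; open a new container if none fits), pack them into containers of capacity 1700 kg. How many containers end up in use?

8

  1550 → container 1 (new)  [load 1550/1700]
  400 → container 2 (new)  [load 400/1700]
  950 → container 2  [load 1350/1700]
  1600 → container 3 (new)  [load 1600/1700]
  1450 → container 4 (new)  [load 1450/1700]
  1450 → container 5 (new)  [load 1450/1700]
  1150 → container 6 (new)  [load 1150/1700]
  400 → container 6  [load 1550/1700]
  1450 → container 7 (new)  [load 1450/1700]
  1050 → container 8 (new)  [load 1050/1700]
  250 → container 4  [load 1700/1700]
8 containers opened.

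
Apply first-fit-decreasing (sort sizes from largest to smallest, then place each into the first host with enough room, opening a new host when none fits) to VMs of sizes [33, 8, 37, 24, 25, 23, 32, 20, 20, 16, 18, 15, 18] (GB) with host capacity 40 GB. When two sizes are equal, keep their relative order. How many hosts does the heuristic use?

Sorted descending: 37, 33, 32, 25, 24, 23, 20, 20, 18, 18, 16, 15, 8.
  37 → host 1 (new)  [load 37/40]
  33 → host 2 (new)  [load 33/40]
  32 → host 3 (new)  [load 32/40]
  25 → host 4 (new)  [load 25/40]
  24 → host 5 (new)  [load 24/40]
  23 → host 6 (new)  [load 23/40]
  20 → host 7 (new)  [load 20/40]
  20 → host 7  [load 40/40]
  18 → host 8 (new)  [load 18/40]
  18 → host 8  [load 36/40]
  16 → host 5  [load 40/40]
  15 → host 4  [load 40/40]
  8 → host 3  [load 40/40]
8 hosts opened.

8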